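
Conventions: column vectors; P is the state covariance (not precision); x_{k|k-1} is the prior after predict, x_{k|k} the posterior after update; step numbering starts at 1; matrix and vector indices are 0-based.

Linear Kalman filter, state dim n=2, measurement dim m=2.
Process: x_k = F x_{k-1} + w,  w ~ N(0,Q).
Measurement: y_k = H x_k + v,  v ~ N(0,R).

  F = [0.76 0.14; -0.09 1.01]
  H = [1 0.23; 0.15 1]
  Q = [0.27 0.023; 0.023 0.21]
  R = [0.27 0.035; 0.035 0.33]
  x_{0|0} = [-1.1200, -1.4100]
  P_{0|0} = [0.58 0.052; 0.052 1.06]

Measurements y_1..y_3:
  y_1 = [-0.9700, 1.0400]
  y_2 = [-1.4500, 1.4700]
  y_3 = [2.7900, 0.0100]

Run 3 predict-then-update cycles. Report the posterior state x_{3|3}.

x_post = [1.1359, 0.6967]

step 1: x^-=[-1.0486, -1.3233]  P^-=[0.6368 0.1725; 0.1725 1.2866]  S=[1.0542 0.6049; 0.6049 1.6826]  K=[0.6933 -0.0900; -0.0041 0.7814]  nu=[0.3830, 2.5206]  x^+=[-1.0098, 0.6449]  P^+=[0.1919 -0.0342; -0.0342 0.2629]
step 2: x^-=[-0.6772, 0.7422]  P^-=[0.3787 0.0212; 0.0212 0.4859]  S=[0.6842 0.2255; 0.2255 0.8308]  K=[0.5818 -0.0640; 0.0003 0.5886]  nu=[-0.9435, 0.8294]  x^+=[-1.2792, 1.2301]  P^+=[0.1606 -0.0248; -0.0248 0.1980]
step 3: x^-=[-0.8000, 1.3575]  P^-=[0.3613 0.0213; 0.0213 0.4178]  S=[0.6632 0.2073; 0.2073 0.7623]  K=[0.5697 -0.0559; 0.0047 0.5510]  nu=[3.2777, -1.2275]  x^+=[1.1359, 0.6967]  P^+=[0.1569 -0.0221; -0.0221 0.1853]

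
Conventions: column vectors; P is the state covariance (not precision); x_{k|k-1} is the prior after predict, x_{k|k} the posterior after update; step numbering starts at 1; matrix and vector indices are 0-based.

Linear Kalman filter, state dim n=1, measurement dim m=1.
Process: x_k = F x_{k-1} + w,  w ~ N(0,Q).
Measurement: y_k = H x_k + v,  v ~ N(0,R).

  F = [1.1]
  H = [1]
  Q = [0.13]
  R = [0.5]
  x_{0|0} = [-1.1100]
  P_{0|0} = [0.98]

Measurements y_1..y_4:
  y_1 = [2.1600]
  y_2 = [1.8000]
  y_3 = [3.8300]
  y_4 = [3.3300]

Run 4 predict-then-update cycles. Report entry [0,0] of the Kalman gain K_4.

K[0,0] = 0.4549

step 1: x^-=[-1.2210]  P^-=[1.3158]  S=[1.8158]  K=[0.7246]  nu=[3.3810]  x^+=[1.2290]  P^+=[0.3623]
step 2: x^-=[1.3519]  P^-=[0.5684]  S=[1.0684]  K=[0.5320]  nu=[0.4481]  x^+=[1.5903]  P^+=[0.2660]
step 3: x^-=[1.7493]  P^-=[0.4519]  S=[0.9519]  K=[0.4747]  nu=[2.0807]  x^+=[2.7371]  P^+=[0.2374]
step 4: x^-=[3.0108]  P^-=[0.4172]  S=[0.9172]  K=[0.4549]  nu=[0.3192]  x^+=[3.1560]  P^+=[0.2274]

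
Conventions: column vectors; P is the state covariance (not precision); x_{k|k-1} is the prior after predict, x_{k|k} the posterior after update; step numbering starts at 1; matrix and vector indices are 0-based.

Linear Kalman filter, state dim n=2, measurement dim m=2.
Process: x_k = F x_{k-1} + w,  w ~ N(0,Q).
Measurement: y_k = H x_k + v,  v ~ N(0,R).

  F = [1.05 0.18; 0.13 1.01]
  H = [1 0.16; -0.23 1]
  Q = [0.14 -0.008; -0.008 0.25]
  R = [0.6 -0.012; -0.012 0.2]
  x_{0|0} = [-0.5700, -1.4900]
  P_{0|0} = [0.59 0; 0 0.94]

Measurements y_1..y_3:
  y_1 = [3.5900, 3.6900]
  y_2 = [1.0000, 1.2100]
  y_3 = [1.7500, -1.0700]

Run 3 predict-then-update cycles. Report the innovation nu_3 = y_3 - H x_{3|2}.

innov = [-0.5145, -2.9593]

step 1: x^-=[-0.8667, -1.5790]  P^-=[0.8209 0.2434; 0.2434 1.2189]  S=[1.5300 0.2287; 0.2287 1.3503]  K=[0.5704 -0.0562; 0.1619 0.8338]  nu=[4.7093, 5.0697]  x^+=[1.5348, 3.4106]  P^+=[0.3335 0.0586; 0.0586 0.1783]
step 2: x^-=[2.2255, 3.6442]  P^-=[0.5357 0.1335; 0.1335 0.4529]  S=[1.1900 0.0658; 0.0658 0.6198]  K=[0.4699 -0.0333; 0.1362 0.6667]  nu=[-1.8085, -1.9223]  x^+=[1.4396, 2.1163]  P^+=[0.2742 0.0508; 0.0508 0.1434]
step 3: x^-=[1.8925, 2.3246]  P^-=[0.4662 0.1105; 0.1105 0.4142]  S=[1.1122 0.0535; 0.0535 0.5880]  K=[0.4367 -0.0341; 0.1277 0.6496]  nu=[-0.5145, -2.9593]  x^+=[1.7688, 0.3366]  P^+=[0.2550 0.0466; 0.0466 0.1391]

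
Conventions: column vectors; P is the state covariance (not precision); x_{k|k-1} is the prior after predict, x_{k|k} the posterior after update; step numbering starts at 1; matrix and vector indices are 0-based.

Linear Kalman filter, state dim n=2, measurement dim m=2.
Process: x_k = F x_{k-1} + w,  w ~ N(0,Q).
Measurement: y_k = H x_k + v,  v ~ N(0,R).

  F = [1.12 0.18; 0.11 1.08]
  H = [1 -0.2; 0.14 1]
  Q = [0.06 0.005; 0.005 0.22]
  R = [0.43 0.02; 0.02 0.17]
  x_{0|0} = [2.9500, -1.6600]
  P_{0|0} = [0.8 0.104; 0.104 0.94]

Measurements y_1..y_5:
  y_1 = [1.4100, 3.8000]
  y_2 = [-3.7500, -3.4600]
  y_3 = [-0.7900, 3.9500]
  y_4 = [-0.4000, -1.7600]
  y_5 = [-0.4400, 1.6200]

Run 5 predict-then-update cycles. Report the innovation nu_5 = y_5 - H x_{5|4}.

step 1: x^-=[3.0052, -1.4683]  P^-=[1.1359 0.4142; 0.4142 1.3508]  S=[1.4543 0.3114; 0.3114 1.6590]  K=[0.6774 0.2183; -0.0863 0.8654]  nu=[-1.8889, 4.8476]  x^+=[2.7842, 2.8896]  P^+=[0.2974 0.0090; 0.0090 0.1441]
step 2: x^-=[3.6384, 3.4270]  P^-=[0.4414 0.0808; 0.0808 0.3938]  S=[0.8549 0.0815; 0.0815 0.5951]  K=[0.4809 0.1737; -0.0634 0.6895]  nu=[-6.7030, -7.3964]  x^+=[-0.8696, -1.2476]  P^+=[0.2121 0.0094; 0.0094 0.1146]
step 3: x^-=[-1.1985, -1.4430]  P^-=[0.3336 0.0650; 0.0650 0.3585]  S=[0.7520 0.0582; 0.0582 0.5533]  K=[0.4141 0.1584; -0.0608 0.6709]  nu=[0.1199, 5.5608]  x^+=[-0.2681, 2.2802]  P^+=[0.1832 0.0096; 0.0096 0.1115]
step 4: x^-=[0.1102, 2.4331]  P^-=[0.2972 0.0610; 0.0610 0.3545]  S=[0.7170 0.0500; 0.0500 0.5474]  K=[0.3869 0.1521; -0.0604 0.6687]  nu=[-0.0236, -4.2085]  x^+=[-0.5391, -0.3799]  P^+=[0.1713 0.0096; 0.0096 0.1111]
step 5: x^-=[-0.6721, -0.4696]  P^-=[0.2824 0.0595; 0.0595 0.3540]  S=[0.7027 0.0466; 0.0466 0.5462]  K=[0.3750 0.1494; -0.0604 0.6685]  nu=[0.1382, 2.1837]  x^+=[-0.2941, 0.9819]  P^+=[0.1662 0.0096; 0.0096 0.1111]

innov = [0.1382, 2.1837]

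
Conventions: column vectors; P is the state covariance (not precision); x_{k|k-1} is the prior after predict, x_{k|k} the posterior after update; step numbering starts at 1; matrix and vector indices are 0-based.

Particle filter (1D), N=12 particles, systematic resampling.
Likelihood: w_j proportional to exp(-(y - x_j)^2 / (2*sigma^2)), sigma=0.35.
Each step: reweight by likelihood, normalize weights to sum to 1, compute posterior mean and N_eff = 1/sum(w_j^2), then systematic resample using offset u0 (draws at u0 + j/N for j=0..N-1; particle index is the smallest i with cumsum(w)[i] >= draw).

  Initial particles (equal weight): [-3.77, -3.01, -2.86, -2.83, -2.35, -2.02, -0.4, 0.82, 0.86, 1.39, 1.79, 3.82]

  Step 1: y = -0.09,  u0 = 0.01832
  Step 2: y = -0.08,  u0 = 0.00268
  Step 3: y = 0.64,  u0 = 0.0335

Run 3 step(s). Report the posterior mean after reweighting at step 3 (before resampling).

post_mean = -0.4000

step 1: w=[0.0000, 0.0000, 0.0000, 0.0000, 0.0000, 0.0000, 0.9193, 0.0463, 0.0342, 0.0002, 0.0000, 0.0000]  mean=-0.3001  Neff=1.1787  idx=[6, 6, 6, 6, 6, 6, 6, 6, 6, 6, 6, 7]
step 2: w=[0.0905, 0.0905, 0.0905, 0.0905, 0.0905, 0.0905, 0.0905, 0.0905, 0.0905, 0.0905, 0.0905, 0.0050]  mean=-0.3939  Neff=11.1085  idx=[0, 0, 1, 2, 3, 4, 5, 6, 7, 8, 9, 10]
step 3: w=[0.0833, 0.0833, 0.0833, 0.0833, 0.0833, 0.0833, 0.0833, 0.0833, 0.0833, 0.0833, 0.0833, 0.0833]  mean=-0.4000  Neff=12.0000  idx=[0, 1, 2, 3, 4, 5, 6, 7, 8, 9, 10, 11]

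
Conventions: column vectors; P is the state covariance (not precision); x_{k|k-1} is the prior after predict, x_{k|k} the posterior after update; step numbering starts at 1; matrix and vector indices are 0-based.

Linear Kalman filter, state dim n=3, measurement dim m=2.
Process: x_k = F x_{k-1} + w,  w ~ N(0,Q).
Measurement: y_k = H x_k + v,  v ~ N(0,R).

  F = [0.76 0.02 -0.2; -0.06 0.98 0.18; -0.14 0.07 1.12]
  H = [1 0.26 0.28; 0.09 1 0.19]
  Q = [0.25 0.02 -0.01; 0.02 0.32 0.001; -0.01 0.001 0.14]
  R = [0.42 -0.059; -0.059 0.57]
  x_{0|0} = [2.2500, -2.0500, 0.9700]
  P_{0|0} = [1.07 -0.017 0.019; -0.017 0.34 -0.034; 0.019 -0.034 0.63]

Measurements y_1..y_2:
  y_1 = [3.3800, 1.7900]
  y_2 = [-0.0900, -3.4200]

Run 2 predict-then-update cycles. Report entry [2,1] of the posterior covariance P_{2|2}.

step 1: x^-=[1.4750, -1.9694, 0.6279]  P^-=[0.8873 -0.0481 -0.2489; -0.0481 0.6604 0.1232; -0.2489 0.1232 0.9420]  S=[1.2794 0.1805; 0.1805 1.3012]  K=[0.6436 -0.1012; 0.0509 0.5151; 0.0064 0.2141]  nu=[2.2412, 3.5073]  x^+=[2.5625, -0.0486, 1.3933]  P^+=[0.3676 -0.0811 -0.2508; -0.0811 0.3023 -0.0233; -0.2508 -0.0233 0.8817]
step 2: x^-=[1.6679, 0.0494, 1.1983]  P^-=[0.5717 -0.1157 -0.4710; -0.1157 0.6470 0.2114; -0.4710 0.2114 1.3313]  S=[0.8466 0.0813; 0.0813 1.3131]  K=[0.4981 -0.1479; 0.0829 0.5103; -0.0824 0.3264]  nu=[-2.1063, -3.8472]  x^+=[1.1879, -2.0882, 0.1161]  P^+=[0.3448 -0.0712 -0.3870; -0.0712 0.2924 -0.0003; -0.3870 -0.0003 1.1900]

P_post[2,1] = -0.0003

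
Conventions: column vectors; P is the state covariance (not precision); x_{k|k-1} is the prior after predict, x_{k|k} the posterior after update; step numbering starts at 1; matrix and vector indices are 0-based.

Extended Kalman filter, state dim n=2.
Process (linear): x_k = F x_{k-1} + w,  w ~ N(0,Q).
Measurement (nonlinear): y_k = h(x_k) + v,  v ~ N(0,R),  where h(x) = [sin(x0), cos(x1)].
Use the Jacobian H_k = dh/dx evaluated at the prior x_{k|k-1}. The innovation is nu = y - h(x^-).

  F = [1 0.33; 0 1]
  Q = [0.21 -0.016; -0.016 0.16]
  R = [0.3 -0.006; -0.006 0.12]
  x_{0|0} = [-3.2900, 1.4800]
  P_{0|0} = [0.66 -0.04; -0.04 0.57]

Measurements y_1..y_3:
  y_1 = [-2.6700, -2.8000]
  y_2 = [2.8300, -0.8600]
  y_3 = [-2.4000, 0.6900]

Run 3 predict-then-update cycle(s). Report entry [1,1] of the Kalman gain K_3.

K[1,1] = 0.7560

step 1: x^-=[-2.8016, 1.4800]  P^-=[0.9057 0.1321; 0.1321 0.7300]  H_jac=[-0.9428 0.0000; 0.0000 -0.9959]  S=[1.1050 0.1180; 0.1180 0.8440]  K=[-0.7675 -0.0485; -0.0210 -0.8584]  nu=[-2.3365, -2.8907]  x^+=[-0.8679, 4.0105]  P^+=[0.2439 0.0012; 0.0012 0.1033]
step 2: x^-=[0.4556, 4.0105]  P^-=[0.4660 0.0193; 0.0193 0.2633]  H_jac=[0.8980 0.0000; 0.0000 0.7637]  S=[0.6758 0.0072; 0.0072 0.2736]  K=[0.6188 0.0375; 0.0178 0.7346]  nu=[2.3900, -0.2144]  x^+=[1.9265, 3.8956]  P^+=[0.2065 0.0010; 0.0010 0.1153]
step 3: x^-=[3.2121, 3.8956]  P^-=[0.4297 0.0231; 0.0231 0.2753]  H_jac=[-0.9975 0.0000; 0.0000 0.6846]  S=[0.7276 -0.0218; -0.0218 0.2490]  K=[-0.5888 0.0120; -0.0090 0.7560]  nu=[-2.3296, 1.4190]  x^+=[4.6007, 4.9894]  P^+=[0.1771 0.0073; 0.0073 0.1326]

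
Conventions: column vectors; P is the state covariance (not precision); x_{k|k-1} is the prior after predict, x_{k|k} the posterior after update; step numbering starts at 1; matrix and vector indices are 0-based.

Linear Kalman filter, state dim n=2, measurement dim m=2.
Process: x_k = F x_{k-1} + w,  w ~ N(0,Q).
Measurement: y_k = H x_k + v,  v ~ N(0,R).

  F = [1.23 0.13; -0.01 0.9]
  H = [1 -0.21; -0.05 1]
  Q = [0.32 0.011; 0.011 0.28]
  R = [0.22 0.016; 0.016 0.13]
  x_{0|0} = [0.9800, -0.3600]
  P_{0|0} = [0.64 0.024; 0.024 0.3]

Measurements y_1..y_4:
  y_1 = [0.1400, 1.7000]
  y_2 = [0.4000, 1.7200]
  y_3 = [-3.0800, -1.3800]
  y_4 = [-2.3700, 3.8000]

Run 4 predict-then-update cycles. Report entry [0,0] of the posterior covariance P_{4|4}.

step 1: x^-=[1.1586, -0.3338]  P^-=[1.3010 0.0648; 0.0648 0.5226]  S=[1.5168 -0.0934; -0.0934 0.6494]  K=[0.8563 0.1227; 0.0197 0.8026]  nu=[-1.0887, 2.0917]  x^+=[0.4829, 1.3236]  P^+=[0.1987 0.0396; 0.0396 0.1066]
step 2: x^-=[0.7661, 1.1864]  P^-=[0.6350 0.0648; 0.0648 0.3657]  S=[0.8439 -0.0271; -0.0271 0.4908]  K=[0.7398 0.1081; 0.0095 0.7390]  nu=[-0.1169, 0.5719]  x^+=[0.7414, 1.6079]  P^+=[0.1717 0.0345; 0.0345 0.0979]
step 3: x^-=[1.1210, 1.4397]  P^-=[0.5925 0.0585; 0.0585 0.3587]  S=[0.8037 -0.0299; -0.0299 0.4844]  K=[0.7258 0.1043; 0.0063 0.7350]  nu=[-3.8986, -2.7637]  x^+=[-1.9968, -0.6162]  P^+=[0.1684 0.0336; 0.0336 0.0973]
step 4: x^-=[-2.5361, -0.5346]  P^-=[0.5871 0.0575; 0.0575 0.3582]  S=[0.7988 -0.0305; -0.0305 0.4840]  K=[0.7239 0.1037; 0.0058 0.7347]  nu=[0.0539, 4.2078]  x^+=[-2.0607, 2.5570]  P^+=[0.1679 0.0335; 0.0335 0.0973]

P_post[0,0] = 0.1679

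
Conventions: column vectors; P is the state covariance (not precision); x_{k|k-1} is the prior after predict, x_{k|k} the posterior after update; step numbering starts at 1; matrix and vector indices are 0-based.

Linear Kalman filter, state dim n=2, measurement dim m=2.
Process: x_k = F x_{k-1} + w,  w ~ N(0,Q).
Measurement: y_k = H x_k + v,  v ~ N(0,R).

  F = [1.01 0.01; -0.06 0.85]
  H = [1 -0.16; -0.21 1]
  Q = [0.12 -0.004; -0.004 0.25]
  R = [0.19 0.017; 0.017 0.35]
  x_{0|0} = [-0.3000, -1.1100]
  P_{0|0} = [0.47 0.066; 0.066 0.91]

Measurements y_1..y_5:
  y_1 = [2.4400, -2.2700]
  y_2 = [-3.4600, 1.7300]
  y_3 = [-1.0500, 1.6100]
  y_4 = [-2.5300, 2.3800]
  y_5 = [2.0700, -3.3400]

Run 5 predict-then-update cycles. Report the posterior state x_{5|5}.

step 1: x^-=[-0.3141, -0.9255]  P^-=[0.6009 0.0319; 0.0319 0.9024]  S=[0.8038 -0.2206; -0.2206 1.2655]  K=[0.7570 0.0574; 0.0570 0.7177]  nu=[2.6060, -1.4105]  x^+=[1.5776, -1.7892]  P^+=[0.1553 0.0656; 0.0656 0.2659]
step 2: x^-=[1.5755, -1.6155]  P^-=[0.2798 0.0451; 0.0451 0.4360]  S=[0.4665 -0.0649; -0.0649 0.7794]  K=[0.5886 0.0315; 0.0236 0.5492]  nu=[-5.2940, 3.6763]  x^+=[-1.4249, 0.2789]  P^+=[0.1198 0.0462; 0.0462 0.2023]
step 3: x^-=[-1.4364, 0.3226]  P^-=[0.2431 0.0301; 0.0301 0.3919]  S=[0.4335 -0.0657; -0.0657 0.7400]  K=[0.5528 0.0207; 0.0037 0.5214]  nu=[0.4380, 0.9858]  x^+=[-1.1738, 0.8382]  P^+=[0.1118 0.0401; 0.0401 0.1910]
step 4: x^-=[-1.1772, 0.7829]  P^-=[0.2349 0.0253; 0.0253 0.3843]  S=[0.4266 -0.0677; -0.0677 0.7340]  K=[0.5438 0.0174; -0.0030 0.5160]  nu=[-1.2276, 1.3499]  x^+=[-1.8213, 1.4832]  P^+=[0.1098 0.0384; 0.0384 0.1886]
step 5: x^-=[-1.8247, 1.3700]  P^-=[0.2328 0.0239; 0.0239 0.3828]  S=[0.4249 -0.0684; -0.0684 0.7330]  K=[0.5414 0.0164; -0.0050 0.5149]  nu=[4.1139, -5.0932]  x^+=[0.3190, -1.2729]  P^+=[0.1092 0.0379; 0.0379 0.1881]

x_post = [0.3190, -1.2729]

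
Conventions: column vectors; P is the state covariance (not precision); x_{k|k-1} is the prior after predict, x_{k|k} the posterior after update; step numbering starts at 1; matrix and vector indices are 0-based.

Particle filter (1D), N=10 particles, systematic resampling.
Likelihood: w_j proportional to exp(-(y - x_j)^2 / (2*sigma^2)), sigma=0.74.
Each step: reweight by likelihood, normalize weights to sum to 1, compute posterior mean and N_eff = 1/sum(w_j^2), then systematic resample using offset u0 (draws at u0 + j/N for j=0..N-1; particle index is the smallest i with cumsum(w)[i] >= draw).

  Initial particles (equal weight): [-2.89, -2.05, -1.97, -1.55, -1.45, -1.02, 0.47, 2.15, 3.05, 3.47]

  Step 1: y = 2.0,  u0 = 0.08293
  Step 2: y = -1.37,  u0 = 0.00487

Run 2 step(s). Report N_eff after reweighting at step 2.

N_eff = 7.0059

step 1: w=[0.0000, 0.0000, 0.0000, 0.0000, 0.0000, 0.0002, 0.0736, 0.6114, 0.2281, 0.0868]  mean=2.3456  Neff=2.2792  idx=[7, 7, 7, 7, 7, 7, 7, 8, 8, 9]
step 2: w=[0.1428, 0.1428, 0.1428, 0.1428, 0.1428, 0.1428, 0.1428, 0.0002, 0.0002, 0.0000]  mean=2.1504  Neff=7.0059  idx=[0, 0, 1, 2, 2, 3, 4, 4, 5, 6]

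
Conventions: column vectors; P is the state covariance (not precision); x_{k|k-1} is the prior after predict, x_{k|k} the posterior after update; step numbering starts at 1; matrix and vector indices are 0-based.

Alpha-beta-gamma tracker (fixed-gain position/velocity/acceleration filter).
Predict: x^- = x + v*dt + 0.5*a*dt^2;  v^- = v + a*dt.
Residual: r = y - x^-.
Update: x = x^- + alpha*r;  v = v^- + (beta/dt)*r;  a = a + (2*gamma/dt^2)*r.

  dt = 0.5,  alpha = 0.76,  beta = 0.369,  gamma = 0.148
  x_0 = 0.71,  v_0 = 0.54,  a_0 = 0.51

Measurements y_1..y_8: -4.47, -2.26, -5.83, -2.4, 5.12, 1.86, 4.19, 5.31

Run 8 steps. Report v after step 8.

step 1: x_pred=1.0437  r=-5.5137  x^+=-3.1467  v^+=-3.2741  a^+=-6.0183
step 2: x_pred=-5.5361  r=3.2761  x^+=-3.0463  v^+=-3.8656  a^+=-2.1394
step 3: x_pred=-5.2465  r=-0.5835  x^+=-5.6900  v^+=-5.3659  a^+=-2.8303
step 4: x_pred=-8.7267  r=6.3267  x^+=-3.9184  v^+=-2.1120  a^+=4.6605
step 5: x_pred=-4.3918  r=9.5118  x^+=2.8372  v^+=7.2380  a^+=15.9225
step 6: x_pred=8.4465  r=-6.5865  x^+=3.4408  v^+=10.3384  a^+=8.1241
step 7: x_pred=9.6255  r=-5.4355  x^+=5.4945  v^+=10.3891  a^+=1.6885
step 8: x_pred=10.9001  r=-5.5901  x^+=6.6516  v^+=7.1078  a^+=-4.9302

v_post = 7.1078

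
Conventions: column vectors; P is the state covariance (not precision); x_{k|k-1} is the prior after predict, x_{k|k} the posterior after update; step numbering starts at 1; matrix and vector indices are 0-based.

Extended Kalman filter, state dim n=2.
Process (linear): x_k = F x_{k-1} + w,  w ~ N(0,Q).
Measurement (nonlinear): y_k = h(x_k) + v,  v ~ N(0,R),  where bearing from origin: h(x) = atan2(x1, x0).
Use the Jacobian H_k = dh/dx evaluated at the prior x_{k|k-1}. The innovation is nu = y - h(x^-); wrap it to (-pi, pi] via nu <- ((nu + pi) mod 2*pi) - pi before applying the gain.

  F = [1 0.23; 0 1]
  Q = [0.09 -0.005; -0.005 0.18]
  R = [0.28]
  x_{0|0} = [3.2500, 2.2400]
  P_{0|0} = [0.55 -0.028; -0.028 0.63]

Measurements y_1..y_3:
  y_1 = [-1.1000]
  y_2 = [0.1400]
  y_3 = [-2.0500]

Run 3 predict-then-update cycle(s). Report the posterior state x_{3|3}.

step 1: x^-=[3.7652, 2.2400]  P^-=[0.6604 0.1119; 0.1119 0.8100]  H_jac=[-0.1167 0.1962]  S=[0.3150]  K=[-0.1750; 0.4629]  nu=[-1.6367]  x^+=[4.0516, 1.4824]  P^+=[0.6508 0.1374; 0.1374 0.7425]
step 2: x^-=[4.3925, 1.4824]  P^-=[0.8433 0.3032; 0.3032 0.9225]  H_jac=[-0.0690 0.2044]  S=[0.3140]  K=[0.0121; 0.5339]  nu=[-0.1855]  x^+=[4.3903, 1.3834]  P^+=[0.8432 0.3012; 0.3012 0.8330]
step 3: x^-=[4.7085, 1.3834]  P^-=[1.1158 0.4878; 0.4878 1.0130]  H_jac=[-0.0574 0.1955]  S=[0.3114]  K=[0.1004; 0.5459]  nu=[-2.3358]  x^+=[4.4740, 0.1082]  P^+=[1.1127 0.4707; 0.4707 0.9202]

x_post = [4.4740, 0.1082]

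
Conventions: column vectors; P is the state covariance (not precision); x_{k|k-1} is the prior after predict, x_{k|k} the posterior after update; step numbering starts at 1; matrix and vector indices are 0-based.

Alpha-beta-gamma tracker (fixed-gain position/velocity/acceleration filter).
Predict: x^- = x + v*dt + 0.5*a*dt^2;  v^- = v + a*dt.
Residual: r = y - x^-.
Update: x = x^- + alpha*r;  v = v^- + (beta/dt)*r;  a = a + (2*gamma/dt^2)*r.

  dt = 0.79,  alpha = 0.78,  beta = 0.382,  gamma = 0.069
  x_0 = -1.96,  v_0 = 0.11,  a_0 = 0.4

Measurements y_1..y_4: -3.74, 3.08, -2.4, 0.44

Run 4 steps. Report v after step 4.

v_post = 1.1102

step 1: x_pred=-1.7483  r=-1.9917  x^+=-3.3018  v^+=-0.5371  a^+=-0.0404
step 2: x_pred=-3.7387  r=6.8187  x^+=1.5799  v^+=2.7282  a^+=1.4673
step 3: x_pred=4.1930  r=-6.5930  x^+=-0.9495  v^+=0.6993  a^+=0.0095
step 4: x_pred=-0.3941  r=0.8341  x^+=0.2565  v^+=1.1102  a^+=0.1939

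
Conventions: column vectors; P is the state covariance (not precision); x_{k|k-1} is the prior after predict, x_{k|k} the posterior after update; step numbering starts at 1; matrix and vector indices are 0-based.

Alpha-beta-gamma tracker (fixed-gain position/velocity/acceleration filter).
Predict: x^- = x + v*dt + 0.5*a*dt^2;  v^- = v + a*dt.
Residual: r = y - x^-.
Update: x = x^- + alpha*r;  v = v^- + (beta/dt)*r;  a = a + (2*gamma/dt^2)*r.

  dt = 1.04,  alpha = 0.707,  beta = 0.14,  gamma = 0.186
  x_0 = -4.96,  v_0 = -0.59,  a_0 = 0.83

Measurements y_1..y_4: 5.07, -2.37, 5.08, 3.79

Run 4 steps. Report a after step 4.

step 1: x_pred=-5.1247  r=10.1947  x^+=2.0829  v^+=1.6456  a^+=4.3363
step 2: x_pred=6.1394  r=-8.5094  x^+=0.1233  v^+=5.0098  a^+=1.4096
step 3: x_pred=6.0958  r=-1.0158  x^+=5.3776  v^+=6.3391  a^+=1.0603
step 4: x_pred=12.5437  r=-8.7537  x^+=6.3548  v^+=6.2634  a^+=-1.9505

a_post = -1.9505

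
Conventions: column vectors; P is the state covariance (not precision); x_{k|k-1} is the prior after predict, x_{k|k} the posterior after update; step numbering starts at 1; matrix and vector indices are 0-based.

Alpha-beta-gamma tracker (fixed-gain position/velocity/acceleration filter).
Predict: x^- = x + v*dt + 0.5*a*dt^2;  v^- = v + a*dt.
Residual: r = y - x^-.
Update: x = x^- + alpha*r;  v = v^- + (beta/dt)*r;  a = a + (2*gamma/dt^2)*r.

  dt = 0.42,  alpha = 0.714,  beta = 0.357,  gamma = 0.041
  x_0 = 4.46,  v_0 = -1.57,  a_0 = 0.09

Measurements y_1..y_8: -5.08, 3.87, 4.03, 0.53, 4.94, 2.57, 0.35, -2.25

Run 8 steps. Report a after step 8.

step 1: x_pred=3.8085  r=-8.8885  x^+=-2.5379  v^+=-9.0875  a^+=-4.0419
step 2: x_pred=-6.7111  r=10.5811  x^+=0.8438  v^+=-1.7911  a^+=0.8768
step 3: x_pred=0.1689  r=3.8611  x^+=2.9257  v^+=1.8591  a^+=2.6716
step 4: x_pred=3.9422  r=-3.4122  x^+=1.5059  v^+=0.0808  a^+=1.0855
step 5: x_pred=1.6356  r=3.3044  x^+=3.9949  v^+=3.3455  a^+=2.6216
step 6: x_pred=5.6313  r=-3.0613  x^+=3.4455  v^+=1.8445  a^+=1.1985
step 7: x_pred=4.3259  r=-3.9759  x^+=1.4871  v^+=-1.0317  a^+=-0.6497
step 8: x_pred=0.9965  r=-3.2465  x^+=-1.3215  v^+=-4.0641  a^+=-2.1588

a_post = -2.1588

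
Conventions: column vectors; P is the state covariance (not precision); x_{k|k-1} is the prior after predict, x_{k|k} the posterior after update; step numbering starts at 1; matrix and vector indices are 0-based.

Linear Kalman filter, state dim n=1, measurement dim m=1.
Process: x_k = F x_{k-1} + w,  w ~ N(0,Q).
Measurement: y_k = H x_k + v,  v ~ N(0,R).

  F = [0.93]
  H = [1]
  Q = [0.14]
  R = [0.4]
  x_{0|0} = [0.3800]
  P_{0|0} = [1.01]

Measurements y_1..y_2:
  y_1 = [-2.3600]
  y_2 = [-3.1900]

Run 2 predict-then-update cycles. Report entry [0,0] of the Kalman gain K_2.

step 1: x^-=[0.3534]  P^-=[1.0135]  S=[1.4135]  K=[0.7170]  nu=[-2.7134]  x^+=[-1.5922]  P^+=[0.2868]
step 2: x^-=[-1.4807]  P^-=[0.3881]  S=[0.7881]  K=[0.4924]  nu=[-1.7093]  x^+=[-2.3224]  P^+=[0.1970]

K[0,0] = 0.4924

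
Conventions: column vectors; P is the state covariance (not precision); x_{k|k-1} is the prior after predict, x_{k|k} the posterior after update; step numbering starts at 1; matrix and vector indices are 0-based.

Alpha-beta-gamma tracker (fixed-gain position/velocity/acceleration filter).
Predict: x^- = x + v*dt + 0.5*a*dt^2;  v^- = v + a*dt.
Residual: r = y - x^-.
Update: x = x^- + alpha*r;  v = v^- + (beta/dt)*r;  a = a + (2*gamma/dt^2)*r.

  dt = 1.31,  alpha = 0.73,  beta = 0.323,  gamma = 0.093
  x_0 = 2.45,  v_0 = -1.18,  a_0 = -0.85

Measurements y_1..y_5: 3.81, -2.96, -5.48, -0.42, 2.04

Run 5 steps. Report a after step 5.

a_post = 1.2713

step 1: x_pred=0.1749  r=3.6351  x^+=2.8285  v^+=-1.3972  a^+=-0.4560
step 2: x_pred=0.6069  r=-3.5669  x^+=-1.9969  v^+=-2.8740  a^+=-0.8426
step 3: x_pred=-6.4849  r=1.0049  x^+=-5.7513  v^+=-3.7301  a^+=-0.7337
step 4: x_pred=-11.2673  r=10.8473  x^+=-3.3488  v^+=-2.0166  a^+=0.4420
step 5: x_pred=-5.6113  r=7.6513  x^+=-0.0259  v^+=0.4489  a^+=1.2713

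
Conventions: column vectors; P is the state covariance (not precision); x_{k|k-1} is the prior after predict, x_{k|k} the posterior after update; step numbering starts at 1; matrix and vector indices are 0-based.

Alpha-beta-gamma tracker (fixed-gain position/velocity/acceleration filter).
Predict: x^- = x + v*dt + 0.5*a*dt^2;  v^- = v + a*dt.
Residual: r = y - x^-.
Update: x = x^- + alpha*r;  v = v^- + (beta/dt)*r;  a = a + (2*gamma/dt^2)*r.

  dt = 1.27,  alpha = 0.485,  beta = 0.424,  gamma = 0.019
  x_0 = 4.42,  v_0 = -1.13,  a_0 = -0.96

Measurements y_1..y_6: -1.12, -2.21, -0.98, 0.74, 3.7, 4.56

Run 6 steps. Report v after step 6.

step 1: x_pred=2.2107  r=-3.3307  x^+=0.5953  v^+=-3.4612  a^+=-1.0385
step 2: x_pred=-4.6379  r=2.4279  x^+=-3.4604  v^+=-3.9695  a^+=-0.9813
step 3: x_pred=-9.2929  r=8.3129  x^+=-5.2612  v^+=-2.4404  a^+=-0.7854
step 4: x_pred=-8.9938  r=9.7338  x^+=-4.2729  v^+=-0.1881  a^+=-0.5561
step 5: x_pred=-4.9603  r=8.6603  x^+=-0.7600  v^+=1.9970  a^+=-0.3521
step 6: x_pred=1.4922  r=3.0678  x^+=2.9801  v^+=2.5741  a^+=-0.2798

v_post = 2.5741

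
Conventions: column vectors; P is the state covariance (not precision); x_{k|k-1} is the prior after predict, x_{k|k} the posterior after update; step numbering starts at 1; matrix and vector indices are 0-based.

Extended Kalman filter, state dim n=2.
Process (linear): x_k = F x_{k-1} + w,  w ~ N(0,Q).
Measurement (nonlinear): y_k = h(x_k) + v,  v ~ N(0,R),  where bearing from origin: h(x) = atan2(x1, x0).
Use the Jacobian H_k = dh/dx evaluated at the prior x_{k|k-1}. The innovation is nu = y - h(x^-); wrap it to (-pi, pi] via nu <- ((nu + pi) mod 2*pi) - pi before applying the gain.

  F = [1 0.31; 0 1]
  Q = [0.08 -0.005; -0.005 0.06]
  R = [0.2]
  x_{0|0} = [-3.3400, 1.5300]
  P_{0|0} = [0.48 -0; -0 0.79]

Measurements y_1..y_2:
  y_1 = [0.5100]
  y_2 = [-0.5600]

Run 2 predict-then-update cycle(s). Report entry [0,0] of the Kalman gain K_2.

K[0,0] = -0.8362

step 1: x^-=[-2.8657, 1.5300]  P^-=[0.6359 0.2399; 0.2399 0.8500]  H_jac=[-0.1450 -0.2715]  S=[0.2949]  K=[-0.5335; -0.9005]  nu=[-2.1412]  x^+=[-1.7234, 3.4582]  P^+=[0.5520 0.0982; 0.0982 0.6108]
step 2: x^-=[-0.6514, 3.4582]  P^-=[0.7516 0.2826; 0.2826 0.6708]  H_jac=[-0.2793 -0.0526]  S=[0.2688]  K=[-0.8362; -0.4249]  nu=[-2.3170]  x^+=[1.2861, 4.4426]  P^+=[0.5636 0.1871; 0.1871 0.6223]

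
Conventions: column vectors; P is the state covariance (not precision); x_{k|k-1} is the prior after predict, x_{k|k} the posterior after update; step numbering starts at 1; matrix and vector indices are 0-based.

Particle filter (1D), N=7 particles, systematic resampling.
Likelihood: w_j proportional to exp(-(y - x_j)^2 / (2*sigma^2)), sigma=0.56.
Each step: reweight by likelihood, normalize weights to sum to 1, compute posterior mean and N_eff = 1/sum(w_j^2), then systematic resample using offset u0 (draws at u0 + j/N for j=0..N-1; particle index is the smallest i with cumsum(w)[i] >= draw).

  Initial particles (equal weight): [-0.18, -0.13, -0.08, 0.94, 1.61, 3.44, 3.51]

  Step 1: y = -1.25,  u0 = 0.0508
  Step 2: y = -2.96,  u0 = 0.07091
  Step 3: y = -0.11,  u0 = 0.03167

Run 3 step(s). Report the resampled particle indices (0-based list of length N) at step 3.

step 1: w=[0.3933, 0.3303, 0.2752, 0.0012, 0.0000, 0.0000, 0.0000]  mean=-0.1346  Neff=2.9451  idx=[0, 0, 0, 1, 1, 2, 2]
step 2: w=[0.1965, 0.1965, 0.1965, 0.1256, 0.1256, 0.0797, 0.0797]  mean=-0.1515  Neff=6.2479  idx=[0, 1, 1, 2, 3, 4, 6]
step 3: w=[0.1424, 0.1424, 0.1424, 0.1424, 0.1435, 0.1435, 0.1433]  mean=-0.1513  Neff=6.9999  idx=[0, 1, 2, 3, 4, 5, 6]

resampled_idx = [0, 1, 2, 3, 4, 5, 6]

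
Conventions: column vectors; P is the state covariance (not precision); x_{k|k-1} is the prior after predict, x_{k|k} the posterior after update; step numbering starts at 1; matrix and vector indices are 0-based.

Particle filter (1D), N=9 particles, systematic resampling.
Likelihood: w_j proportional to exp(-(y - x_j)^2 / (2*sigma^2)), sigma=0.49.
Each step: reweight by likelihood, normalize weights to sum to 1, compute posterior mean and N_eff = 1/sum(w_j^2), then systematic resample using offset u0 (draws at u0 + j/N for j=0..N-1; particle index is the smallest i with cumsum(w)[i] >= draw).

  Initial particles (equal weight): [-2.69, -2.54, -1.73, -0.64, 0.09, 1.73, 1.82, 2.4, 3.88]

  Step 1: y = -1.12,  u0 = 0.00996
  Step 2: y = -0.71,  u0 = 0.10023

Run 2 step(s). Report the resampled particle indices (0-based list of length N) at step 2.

resampled_idx = [4, 4, 5, 5, 6, 7, 7, 8, 8]

step 1: w=[0.0051, 0.0131, 0.4014, 0.5391, 0.0413, 0.0000, 0.0000, 0.0000, 0.0000]  mean=-1.0827  Neff=2.2043  idx=[1, 2, 2, 2, 3, 3, 3, 3, 3]
step 2: w=[0.0002, 0.0216, 0.0216, 0.0216, 0.1870, 0.1870, 0.1870, 0.1870, 0.1870]  mean=-0.7111  Neff=5.6750  idx=[4, 4, 5, 5, 6, 7, 7, 8, 8]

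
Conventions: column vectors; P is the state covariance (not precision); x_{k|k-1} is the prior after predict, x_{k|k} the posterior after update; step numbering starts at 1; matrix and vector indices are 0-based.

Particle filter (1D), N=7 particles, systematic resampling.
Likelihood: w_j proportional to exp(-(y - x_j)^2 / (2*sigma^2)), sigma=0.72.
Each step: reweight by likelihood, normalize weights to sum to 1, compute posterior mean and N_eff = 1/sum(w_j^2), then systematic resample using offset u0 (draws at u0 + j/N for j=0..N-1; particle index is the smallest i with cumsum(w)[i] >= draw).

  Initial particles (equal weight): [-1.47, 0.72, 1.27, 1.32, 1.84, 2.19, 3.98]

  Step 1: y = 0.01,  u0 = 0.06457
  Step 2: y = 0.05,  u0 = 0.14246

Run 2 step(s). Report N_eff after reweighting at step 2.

step 1: w=[0.1014, 0.5155, 0.1813, 0.1602, 0.0332, 0.0086, 0.0000]  mean=0.7436  Neff=2.9790  idx=[0, 1, 1, 1, 2, 2, 3]
step 2: w=[0.0393, 0.2367, 0.2367, 0.2367, 0.0868, 0.0868, 0.0770]  mean=0.7757  Neff=5.2467  idx=[1, 2, 2, 3, 3, 5, 6]

N_eff = 5.2467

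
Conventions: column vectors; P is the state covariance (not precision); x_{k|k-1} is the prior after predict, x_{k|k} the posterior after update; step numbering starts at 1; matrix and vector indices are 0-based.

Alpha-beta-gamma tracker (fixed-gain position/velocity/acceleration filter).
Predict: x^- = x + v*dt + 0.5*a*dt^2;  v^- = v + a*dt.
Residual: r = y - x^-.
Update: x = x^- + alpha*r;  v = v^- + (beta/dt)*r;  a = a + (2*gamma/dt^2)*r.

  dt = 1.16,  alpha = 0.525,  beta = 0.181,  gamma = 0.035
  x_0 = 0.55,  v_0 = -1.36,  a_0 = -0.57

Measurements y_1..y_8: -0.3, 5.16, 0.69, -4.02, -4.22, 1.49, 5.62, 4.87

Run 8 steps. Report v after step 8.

step 1: x_pred=-1.4111  r=1.1111  x^+=-0.8278  v^+=-1.8478  a^+=-0.5122
step 2: x_pred=-3.3159  r=8.4759  x^+=1.1340  v^+=-1.1195  a^+=-0.0713
step 3: x_pred=-0.2126  r=0.9026  x^+=0.2613  v^+=-1.0613  a^+=-0.0243
step 4: x_pred=-0.9862  r=-3.0338  x^+=-2.5789  v^+=-1.5629  a^+=-0.1821
step 5: x_pred=-4.5144  r=0.2944  x^+=-4.3599  v^+=-1.7282  a^+=-0.1668
step 6: x_pred=-6.4769  r=7.9669  x^+=-2.2943  v^+=-0.6787  a^+=0.2476
step 7: x_pred=-2.9149  r=8.5349  x^+=1.5659  v^+=0.9403  a^+=0.6916
step 8: x_pred=3.1220  r=1.7480  x^+=4.0397  v^+=2.0153  a^+=0.7825

v_post = 2.0153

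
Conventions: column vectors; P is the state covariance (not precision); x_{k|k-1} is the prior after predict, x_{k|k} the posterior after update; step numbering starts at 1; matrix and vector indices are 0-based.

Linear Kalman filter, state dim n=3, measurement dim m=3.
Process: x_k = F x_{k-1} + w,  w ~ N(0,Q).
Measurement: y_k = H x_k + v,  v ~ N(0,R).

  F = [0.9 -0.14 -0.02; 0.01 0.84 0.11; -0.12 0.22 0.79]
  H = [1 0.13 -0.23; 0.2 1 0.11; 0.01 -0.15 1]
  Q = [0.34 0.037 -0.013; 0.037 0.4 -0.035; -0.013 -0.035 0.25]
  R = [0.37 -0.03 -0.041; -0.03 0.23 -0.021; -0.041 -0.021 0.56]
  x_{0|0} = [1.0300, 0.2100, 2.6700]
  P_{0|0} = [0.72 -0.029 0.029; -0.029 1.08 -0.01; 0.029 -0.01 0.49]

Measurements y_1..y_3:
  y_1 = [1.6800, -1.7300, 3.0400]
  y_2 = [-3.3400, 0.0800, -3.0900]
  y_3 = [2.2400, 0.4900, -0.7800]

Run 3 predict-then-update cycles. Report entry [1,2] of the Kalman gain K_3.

step 1: x^-=[0.8442, 0.4804, 2.0319]  P^-=[0.9508 -0.1033 -0.1162; -0.1033 1.1658 0.2021; -0.1162 0.2021 0.6110]  S=[1.3873 0.1392 -0.2620; 0.1392 1.4392 0.0507; -0.2620 0.0507 1.1347]  K=[0.7131 -0.0205 0.0853; -0.0875 0.8207 -0.0338; -0.0913 0.1628 0.4824]  nu=[1.2407, -2.6027, 1.0717]  x^+=[1.8737, -1.8005, 2.0118]  P^+=[0.2726 -0.0828 0.0038; -0.0828 0.2087 -0.0004; 0.0038 -0.0004 0.2703]
step 2: x^-=[1.8982, -1.2724, 0.9683]  P^-=[0.5857 -0.0478 -0.0682; -0.0478 0.5491 0.0346; -0.0682 0.0346 0.4363]  S=[1.0050 0.0866 -0.2014; 0.0866 0.7933 -0.0329; -0.2014 -0.0329 0.9971]  K=[0.6045 0.0147 0.0673; -0.0510 0.6890 -0.0359; -0.0894 0.1140 0.4174]  nu=[-4.8500, 0.8663, -4.2682]  x^+=[-1.3080, -0.2746, -0.2807]  P^+=[0.2287 -0.0620 0.0010; -0.0620 0.1738 -0.0058; 0.0010 -0.0058 0.2341]
step 3: x^-=[-1.1331, -0.2746, -0.1252]  P^-=[0.5443 -0.0284 -0.0587; -0.0284 0.5234 0.0193; -0.0587 0.0193 0.4089]  S=[0.9633 0.0995 -0.1910; 0.0995 0.7704 -0.0457; -0.1910 -0.0457 0.9738]  K=[0.5858 0.0243 0.0657; -0.0409 0.6778 -0.0373; -0.0865 0.1033 0.4042]  nu=[3.3800, 1.0050, -0.6846]  x^+=[0.8263, 0.2940, -0.5905]  P^+=[0.2211 -0.0577 0.0014; -0.0577 0.1703 -0.0073; 0.0014 -0.0073 0.2266]

K[1,2] = -0.0373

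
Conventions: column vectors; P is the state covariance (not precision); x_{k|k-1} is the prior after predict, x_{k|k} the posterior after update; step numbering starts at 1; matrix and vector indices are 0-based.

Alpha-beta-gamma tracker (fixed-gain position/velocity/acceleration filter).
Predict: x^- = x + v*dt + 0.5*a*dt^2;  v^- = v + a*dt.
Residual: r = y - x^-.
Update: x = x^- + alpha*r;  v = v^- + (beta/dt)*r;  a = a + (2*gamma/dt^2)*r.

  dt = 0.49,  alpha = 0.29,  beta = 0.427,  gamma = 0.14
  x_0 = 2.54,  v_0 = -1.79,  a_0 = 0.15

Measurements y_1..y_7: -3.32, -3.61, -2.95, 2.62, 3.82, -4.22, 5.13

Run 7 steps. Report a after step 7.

a_post = -6.0264

step 1: x_pred=1.6809  r=-5.0009  x^+=0.2306  v^+=-6.0744  a^+=-5.6820
step 2: x_pred=-3.4279  r=-0.1821  x^+=-3.4807  v^+=-9.0172  a^+=-5.8943
step 3: x_pred=-8.6068  r=5.6568  x^+=-6.9663  v^+=-6.9759  a^+=0.7026
step 4: x_pred=-10.3002  r=12.9202  x^+=-6.5533  v^+=4.6274  a^+=15.7699
step 5: x_pred=-2.3928  r=6.2128  x^+=-0.5911  v^+=17.7686  a^+=23.0151
step 6: x_pred=10.8785  r=-15.0985  x^+=6.4999  v^+=15.8887  a^+=5.4075
step 7: x_pred=14.9346  r=-9.8046  x^+=12.0912  v^+=9.9944  a^+=-6.0264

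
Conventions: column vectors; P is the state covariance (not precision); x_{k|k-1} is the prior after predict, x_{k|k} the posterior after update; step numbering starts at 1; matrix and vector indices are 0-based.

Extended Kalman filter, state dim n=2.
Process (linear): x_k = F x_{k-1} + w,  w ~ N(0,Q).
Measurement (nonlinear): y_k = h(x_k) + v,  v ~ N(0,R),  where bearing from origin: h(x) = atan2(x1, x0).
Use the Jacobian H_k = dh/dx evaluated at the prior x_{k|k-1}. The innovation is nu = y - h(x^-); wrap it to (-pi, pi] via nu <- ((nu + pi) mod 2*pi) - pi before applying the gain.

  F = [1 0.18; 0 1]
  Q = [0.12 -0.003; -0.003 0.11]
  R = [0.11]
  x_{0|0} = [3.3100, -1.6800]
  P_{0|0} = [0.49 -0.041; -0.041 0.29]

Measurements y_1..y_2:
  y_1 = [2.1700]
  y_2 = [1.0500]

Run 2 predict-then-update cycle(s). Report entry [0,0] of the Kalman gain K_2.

step 1: x^-=[3.0076, -1.6800]  P^-=[0.6046 0.0082; 0.0082 0.4000]  H_jac=[0.1416 0.2534]  S=[0.1484]  K=[0.5908; 0.6909]  nu=[2.6794]  x^+=[4.5906, 0.1713]  P^+=[0.5528 -0.0524; -0.0524 0.3292]
step 2: x^-=[4.6214, 0.1713]  P^-=[0.6647 0.0039; 0.0039 0.4392]  H_jac=[-0.0080 0.2161]  S=[0.1305]  K=[-0.0344; 0.7267]  nu=[1.0130]  x^+=[4.5866, 0.9074]  P^+=[0.6645 0.0071; 0.0071 0.3702]

K[0,0] = -0.0344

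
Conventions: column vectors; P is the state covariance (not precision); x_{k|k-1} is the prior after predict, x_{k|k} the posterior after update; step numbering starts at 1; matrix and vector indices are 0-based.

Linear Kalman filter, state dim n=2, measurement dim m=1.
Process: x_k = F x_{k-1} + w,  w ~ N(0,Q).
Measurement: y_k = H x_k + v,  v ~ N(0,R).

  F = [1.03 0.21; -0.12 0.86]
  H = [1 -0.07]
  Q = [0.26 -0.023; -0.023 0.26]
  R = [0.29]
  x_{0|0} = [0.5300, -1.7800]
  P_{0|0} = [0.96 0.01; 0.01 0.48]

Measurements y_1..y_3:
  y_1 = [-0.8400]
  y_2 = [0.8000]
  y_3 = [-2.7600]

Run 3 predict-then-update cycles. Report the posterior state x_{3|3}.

x_post = [-1.8759, -1.2766]

step 1: x^-=[0.1721, -1.5944]  P^-=[1.3040 -0.0464; -0.0464 0.6268]  S=[1.6035]  K=[0.8152; -0.0563]  nu=[-1.1237]  x^+=[-0.7440, -1.5312]  P^+=[0.2383 0.0272; 0.0272 0.6217]
step 2: x^-=[-1.0878, -1.2275]  P^-=[0.5520 0.0832; 0.0832 0.7176]  S=[0.8339]  K=[0.6550; 0.0396]  nu=[1.8019]  x^+=[0.0924, -1.1562]  P^+=[0.1943 0.0616; 0.0616 0.7163]
step 3: x^-=[-0.1476, -1.0054]  P^-=[0.5243 0.1354; 0.1354 0.7799]  S=[0.7992]  K=[0.6442; 0.1011]  nu=[-2.6828]  x^+=[-1.8759, -1.2766]  P^+=[0.1927 0.0833; 0.0833 0.7717]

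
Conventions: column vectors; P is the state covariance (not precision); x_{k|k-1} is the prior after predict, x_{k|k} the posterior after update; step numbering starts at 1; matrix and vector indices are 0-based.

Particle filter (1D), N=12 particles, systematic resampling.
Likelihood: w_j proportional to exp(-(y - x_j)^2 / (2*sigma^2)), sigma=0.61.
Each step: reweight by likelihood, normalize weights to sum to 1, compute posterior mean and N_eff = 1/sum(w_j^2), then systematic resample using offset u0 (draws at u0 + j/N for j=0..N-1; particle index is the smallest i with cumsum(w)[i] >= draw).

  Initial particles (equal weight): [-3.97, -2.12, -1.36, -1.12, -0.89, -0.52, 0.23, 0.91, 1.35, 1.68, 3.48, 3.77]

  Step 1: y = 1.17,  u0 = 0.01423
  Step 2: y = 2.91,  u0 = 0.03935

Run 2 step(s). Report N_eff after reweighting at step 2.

N_eff = 5.4526

step 1: w=[0.0000, 0.0000, 0.0001, 0.0003, 0.0011, 0.0074, 0.1049, 0.3141, 0.3293, 0.2425, 0.0003, 0.0000]  mean=1.1576  Neff=3.6108  idx=[6, 6, 7, 7, 7, 8, 8, 8, 8, 9, 9, 9]
step 2: w=[0.0001, 0.0001, 0.0083, 0.0083, 0.0083, 0.0680, 0.0680, 0.0680, 0.0680, 0.2343, 0.2343, 0.2343]  mean=1.5708  Neff=5.4526  idx=[5, 6, 7, 8, 9, 9, 10, 10, 10, 11, 11, 11]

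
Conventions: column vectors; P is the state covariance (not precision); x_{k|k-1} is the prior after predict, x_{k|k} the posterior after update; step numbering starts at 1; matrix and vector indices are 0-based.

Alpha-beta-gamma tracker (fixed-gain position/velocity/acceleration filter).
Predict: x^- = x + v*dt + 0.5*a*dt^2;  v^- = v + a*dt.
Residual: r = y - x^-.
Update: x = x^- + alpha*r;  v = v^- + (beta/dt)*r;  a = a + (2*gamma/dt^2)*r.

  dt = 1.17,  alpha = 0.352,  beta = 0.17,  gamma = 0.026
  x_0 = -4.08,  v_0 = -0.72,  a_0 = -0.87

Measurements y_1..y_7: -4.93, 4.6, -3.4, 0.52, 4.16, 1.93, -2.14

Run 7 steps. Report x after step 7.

x_post = 0.5164

step 1: x_pred=-5.5179  r=0.5879  x^+=-5.3109  v^+=-1.6525  a^+=-0.8477
step 2: x_pred=-7.8245  r=12.4245  x^+=-3.4511  v^+=-0.8390  a^+=-0.3757
step 3: x_pred=-4.6899  r=1.2899  x^+=-4.2358  v^+=-1.0911  a^+=-0.3267
step 4: x_pred=-5.7361  r=6.2561  x^+=-3.5339  v^+=-0.5644  a^+=-0.0891
step 5: x_pred=-4.2552  r=8.4152  x^+=-1.2931  v^+=0.5541  a^+=0.2306
step 6: x_pred=-0.4869  r=2.4169  x^+=0.3639  v^+=1.1751  a^+=0.3224
step 7: x_pred=1.9594  r=-4.0994  x^+=0.5164  v^+=0.9567  a^+=0.1667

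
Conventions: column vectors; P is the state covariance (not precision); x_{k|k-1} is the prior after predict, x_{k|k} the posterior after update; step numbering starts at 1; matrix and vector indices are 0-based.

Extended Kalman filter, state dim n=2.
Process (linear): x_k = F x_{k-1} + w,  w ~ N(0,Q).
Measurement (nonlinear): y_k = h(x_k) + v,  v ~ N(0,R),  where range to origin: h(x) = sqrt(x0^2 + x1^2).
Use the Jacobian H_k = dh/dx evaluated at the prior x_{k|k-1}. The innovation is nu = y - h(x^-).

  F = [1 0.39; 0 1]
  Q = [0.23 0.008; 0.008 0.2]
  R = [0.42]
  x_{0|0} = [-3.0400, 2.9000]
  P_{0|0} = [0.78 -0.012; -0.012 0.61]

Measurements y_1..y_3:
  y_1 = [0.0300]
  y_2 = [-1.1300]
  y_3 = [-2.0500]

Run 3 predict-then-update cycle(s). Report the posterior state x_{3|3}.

step 1: x^-=[-1.9090, 2.9000]  P^-=[1.0934 0.2339; 0.2339 0.8100]  H_jac=[-0.5498 0.8353]  S=[1.1008]  K=[-0.3687; 0.4978]  nu=[-3.4419]  x^+=[-0.6401, 1.1867]  P^+=[0.9438 0.4359; 0.4359 0.5372]
step 2: x^-=[-0.1773, 1.1867]  P^-=[1.5955 0.6534; 0.6534 0.7372]  H_jac=[-0.1477 0.9890]  S=[0.9850]  K=[0.4168; 0.6422]  nu=[-2.3299]  x^+=[-1.1483, -0.3096]  P^+=[1.4244 0.3898; 0.3898 0.3310]
step 3: x^-=[-1.2691, -0.3096]  P^-=[2.0088 0.5269; 0.5269 0.5310]  H_jac=[-0.9715 -0.2370]  S=[2.5884]  K=[-0.8022; -0.2464]  nu=[-3.3563]  x^+=[1.4234, 0.5173]  P^+=[0.3431 0.0153; 0.0153 0.3739]

x_post = [1.4234, 0.5173]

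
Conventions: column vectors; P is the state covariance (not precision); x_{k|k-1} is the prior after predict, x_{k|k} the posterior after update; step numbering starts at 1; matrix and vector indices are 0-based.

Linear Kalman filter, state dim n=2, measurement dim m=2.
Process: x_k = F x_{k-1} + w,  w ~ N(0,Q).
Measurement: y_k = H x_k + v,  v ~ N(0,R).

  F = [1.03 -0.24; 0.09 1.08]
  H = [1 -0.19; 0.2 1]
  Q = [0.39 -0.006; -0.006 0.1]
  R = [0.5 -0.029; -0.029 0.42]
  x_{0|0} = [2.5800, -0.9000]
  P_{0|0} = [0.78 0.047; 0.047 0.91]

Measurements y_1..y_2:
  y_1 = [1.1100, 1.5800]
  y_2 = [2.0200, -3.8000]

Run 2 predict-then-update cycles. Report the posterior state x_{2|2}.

step 1: x^-=[2.8734, -0.7398]  P^-=[1.2467 -0.1183; -0.1183 1.1769]  S=[1.8341 -0.1171; -0.1171 1.5994]  K=[0.7005 0.1332; -0.1410 0.7107]  nu=[-1.9040, 1.7451]  x^+=[1.7722, 0.7690]  P^+=[0.3402 -0.0324; -0.0324 0.3091]
step 2: x^-=[1.6408, 0.9900]  P^-=[0.7848 -0.0899; -0.0899 0.4569]  S=[1.3354 -0.0454; -0.0454 0.8724]  K=[0.6041 0.1083; -0.1155 0.4972]  nu=[0.5673, -5.1182]  x^+=[1.4294, -1.6201]  P^+=[0.2931 -0.0307; -0.0307 0.2183]

x_post = [1.4294, -1.6201]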